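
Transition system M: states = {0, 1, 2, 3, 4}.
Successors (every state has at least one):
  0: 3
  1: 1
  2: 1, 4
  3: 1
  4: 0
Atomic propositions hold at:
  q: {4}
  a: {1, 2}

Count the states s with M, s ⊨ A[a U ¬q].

4

Sat(¬q) = {0, 1, 2, 3}
A[a U ¬q]: least fixpoint, start Z0 = Sat(¬q) = {0, 1, 2, 3}, add states in Sat(a) with every successor in Z. Already a fixed point.
Sat(A[a U ¬q]) = {0, 1, 2, 3}
|Sat(A[a U ¬q])| = |{0, 1, 2, 3}| = 4.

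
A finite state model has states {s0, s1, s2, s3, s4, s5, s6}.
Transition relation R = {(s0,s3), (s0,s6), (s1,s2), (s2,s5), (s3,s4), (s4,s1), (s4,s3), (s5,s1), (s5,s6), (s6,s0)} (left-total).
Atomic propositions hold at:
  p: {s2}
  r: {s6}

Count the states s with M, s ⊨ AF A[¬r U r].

Sat(¬r) = {s0, s1, s2, s3, s4, s5}
A[¬r U r]: least fixpoint, start Z0 = Sat(r) = {s6}, add states in Sat(¬r) with every successor in Z. Already a fixed point.
Sat(A[¬r U r]) = {s6}
AF A[¬r U r]: least fixpoint, start Z0 = {s6}, add states with every successor in Z. Already a fixed point.
Sat(AF A[¬r U r]) = {s6}
|Sat(AF A[¬r U r])| = |{s6}| = 1.

1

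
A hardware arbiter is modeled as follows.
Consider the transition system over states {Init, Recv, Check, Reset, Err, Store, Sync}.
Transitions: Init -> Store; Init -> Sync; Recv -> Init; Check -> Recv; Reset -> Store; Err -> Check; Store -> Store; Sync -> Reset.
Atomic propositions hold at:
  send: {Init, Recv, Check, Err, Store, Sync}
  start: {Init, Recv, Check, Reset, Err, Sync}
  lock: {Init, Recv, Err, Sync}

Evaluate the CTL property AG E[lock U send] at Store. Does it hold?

E[lock U send]: least fixpoint, start Z0 = Sat(send) = {Init, Recv, Check, Err, Store, Sync}, add states in Sat(lock) with some successor in Z. Already a fixed point.
Sat(E[lock U send]) = {Init, Recv, Check, Err, Store, Sync}
AG E[lock U send]: greatest fixpoint, start Z0 = {Init, Recv, Check, Err, Store, Sync}, keep only states in Sat with every successor in Z. Z1 = {Init, Recv, Check, Err, Store}; Z2 = {Recv, Check, Err, Store}; Z3 = {Check, Err, Store}; Z4 = {Err, Store}; Z5 = {Store}; fixed.
Sat(AG E[lock U send]) = {Store}
Store ∈ Sat(AG E[lock U send]) = {Store}, so the formula holds at Store.

Yes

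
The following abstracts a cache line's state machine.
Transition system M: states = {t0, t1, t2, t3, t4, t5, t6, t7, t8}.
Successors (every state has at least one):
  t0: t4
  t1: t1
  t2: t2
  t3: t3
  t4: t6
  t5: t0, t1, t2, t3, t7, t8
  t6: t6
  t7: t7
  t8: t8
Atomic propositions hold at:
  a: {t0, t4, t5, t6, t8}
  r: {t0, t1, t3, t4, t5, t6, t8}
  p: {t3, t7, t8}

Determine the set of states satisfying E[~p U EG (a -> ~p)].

Sat(~p) = {t0, t1, t2, t4, t5, t6}
Sat(a -> ~p) = {t0, t1, t2, t3, t4, t5, t6, t7}
EG (a -> ~p): greatest fixpoint, start Z0 = {t0, t1, t2, t3, t4, t5, t6, t7}, keep only states in Sat with some successor in Z. Already a fixed point.
Sat(EG (a -> ~p)) = {t0, t1, t2, t3, t4, t5, t6, t7}
E[~p U EG (a -> ~p)]: least fixpoint, start Z0 = Sat(EG (a -> ~p)) = {t0, t1, t2, t3, t4, t5, t6, t7}, add states in Sat(~p) with some successor in Z. Already a fixed point.
Sat(E[~p U EG (a -> ~p)]) = {t0, t1, t2, t3, t4, t5, t6, t7}

{t0, t1, t2, t3, t4, t5, t6, t7}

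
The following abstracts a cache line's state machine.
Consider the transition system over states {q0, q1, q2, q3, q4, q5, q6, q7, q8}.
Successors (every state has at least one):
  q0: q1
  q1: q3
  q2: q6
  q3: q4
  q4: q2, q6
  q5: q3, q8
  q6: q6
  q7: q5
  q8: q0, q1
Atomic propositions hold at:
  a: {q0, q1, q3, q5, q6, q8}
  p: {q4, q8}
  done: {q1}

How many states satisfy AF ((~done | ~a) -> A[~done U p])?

Sat(~done) = {q0, q2, q3, q4, q5, q6, q7, q8}
Sat(~a) = {q2, q4, q7}
Sat(~done | ~a) = {q0, q2, q3, q4, q5, q6, q7, q8}
A[~done U p]: least fixpoint, start Z0 = Sat(p) = {q4, q8}, add states in Sat(~done) with every successor in Z. Z1 = {q3, q4, q8}; Z2 = {q3, q4, q5, q8}; Z3 = {q3, q4, q5, q7, q8}; fixed.
Sat(A[~done U p]) = {q3, q4, q5, q7, q8}
Sat((~done | ~a) -> A[~done U p]) = {q1, q3, q4, q5, q7, q8}
AF ((~done | ~a) -> A[~done U p]): least fixpoint, start Z0 = {q1, q3, q4, q5, q7, q8}, add states with every successor in Z. Z1 = {q0, q1, q3, q4, q5, q7, q8}; fixed.
Sat(AF ((~done | ~a) -> A[~done U p])) = {q0, q1, q3, q4, q5, q7, q8}
|Sat(AF ((~done | ~a) -> A[~done U p]))| = |{q0, q1, q3, q4, q5, q7, q8}| = 7.

7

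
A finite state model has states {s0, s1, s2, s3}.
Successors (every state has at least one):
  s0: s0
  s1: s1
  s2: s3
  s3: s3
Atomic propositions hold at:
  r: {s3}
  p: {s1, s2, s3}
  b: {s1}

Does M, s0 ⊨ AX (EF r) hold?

No

EF r: least fixpoint, start Z0 = {s3}, add states with some successor in Z. Z1 = {s2, s3}; fixed.
Sat(EF r) = {s2, s3}
Sat(AX (EF r)) = {s : every successor in {s2, s3}} = {s2, s3}
s0 ∉ Sat(AX (EF r)) = {s2, s3}, so the formula does not hold at s0.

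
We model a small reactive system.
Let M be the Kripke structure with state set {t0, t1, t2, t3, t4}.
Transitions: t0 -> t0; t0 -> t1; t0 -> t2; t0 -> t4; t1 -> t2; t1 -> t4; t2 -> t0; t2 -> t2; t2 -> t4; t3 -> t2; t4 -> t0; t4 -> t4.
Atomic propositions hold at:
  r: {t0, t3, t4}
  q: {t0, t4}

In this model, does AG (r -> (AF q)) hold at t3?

No

AF q: least fixpoint, start Z0 = {t0, t4}, add states with every successor in Z. Already a fixed point.
Sat(AF q) = {t0, t4}
Sat(r -> (AF q)) = {t0, t1, t2, t4}
AG (r -> (AF q)): greatest fixpoint, start Z0 = {t0, t1, t2, t4}, keep only states in Sat with every successor in Z. Already a fixed point.
Sat(AG (r -> (AF q))) = {t0, t1, t2, t4}
t3 ∉ Sat(AG (r -> (AF q))) = {t0, t1, t2, t4}, so the formula does not hold at t3.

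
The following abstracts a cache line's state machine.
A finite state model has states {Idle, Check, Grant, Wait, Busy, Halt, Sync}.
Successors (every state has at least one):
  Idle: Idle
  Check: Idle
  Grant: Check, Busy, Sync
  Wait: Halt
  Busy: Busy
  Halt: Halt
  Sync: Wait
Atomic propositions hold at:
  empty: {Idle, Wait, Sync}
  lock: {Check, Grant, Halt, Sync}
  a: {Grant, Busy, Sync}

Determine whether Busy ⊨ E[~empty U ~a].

No

Sat(~empty) = {Check, Grant, Busy, Halt}
Sat(~a) = {Idle, Check, Wait, Halt}
E[~empty U ~a]: least fixpoint, start Z0 = Sat(~a) = {Idle, Check, Wait, Halt}, add states in Sat(~empty) with some successor in Z. Z1 = {Idle, Check, Grant, Wait, Halt}; fixed.
Sat(E[~empty U ~a]) = {Idle, Check, Grant, Wait, Halt}
Busy ∉ Sat(E[~empty U ~a]) = {Idle, Check, Grant, Wait, Halt}, so the formula does not hold at Busy.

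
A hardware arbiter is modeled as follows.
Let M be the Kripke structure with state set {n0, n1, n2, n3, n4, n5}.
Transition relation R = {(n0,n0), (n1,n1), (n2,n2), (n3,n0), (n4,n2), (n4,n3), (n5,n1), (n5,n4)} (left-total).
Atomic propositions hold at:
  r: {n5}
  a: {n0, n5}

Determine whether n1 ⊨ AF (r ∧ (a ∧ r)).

Sat(a ∧ r) = {n5}
Sat(r ∧ (a ∧ r)) = {n5}
AF (r ∧ (a ∧ r)): least fixpoint, start Z0 = {n5}, add states with every successor in Z. Already a fixed point.
Sat(AF (r ∧ (a ∧ r))) = {n5}
n1 ∉ Sat(AF (r ∧ (a ∧ r))) = {n5}, so the formula does not hold at n1.

No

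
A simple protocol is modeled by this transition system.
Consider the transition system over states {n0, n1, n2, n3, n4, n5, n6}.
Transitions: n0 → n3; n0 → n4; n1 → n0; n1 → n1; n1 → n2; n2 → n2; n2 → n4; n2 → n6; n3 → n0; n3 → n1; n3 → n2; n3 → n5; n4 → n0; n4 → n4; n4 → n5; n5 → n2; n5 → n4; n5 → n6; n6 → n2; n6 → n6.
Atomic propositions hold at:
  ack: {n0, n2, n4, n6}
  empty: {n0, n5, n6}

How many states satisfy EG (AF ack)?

5

AF ack: least fixpoint, start Z0 = {n0, n2, n4, n6}, add states with every successor in Z. Z1 = {n0, n2, n4, n5, n6}; fixed.
Sat(AF ack) = {n0, n2, n4, n5, n6}
EG (AF ack): greatest fixpoint, start Z0 = {n0, n2, n4, n5, n6}, keep only states in Sat with some successor in Z. Already a fixed point.
Sat(EG (AF ack)) = {n0, n2, n4, n5, n6}
|Sat(EG (AF ack))| = |{n0, n2, n4, n5, n6}| = 5.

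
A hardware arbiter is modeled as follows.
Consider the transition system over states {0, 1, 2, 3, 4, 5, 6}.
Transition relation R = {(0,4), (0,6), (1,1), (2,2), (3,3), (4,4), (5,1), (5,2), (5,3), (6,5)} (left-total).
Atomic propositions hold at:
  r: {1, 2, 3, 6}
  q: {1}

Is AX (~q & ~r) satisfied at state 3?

No

Sat(~q) = {0, 2, 3, 4, 5, 6}
Sat(~r) = {0, 4, 5}
Sat(~q & ~r) = {0, 4, 5}
Sat(AX (~q & ~r)) = {s : every successor in {0, 4, 5}} = {4, 6}
3 ∉ Sat(AX (~q & ~r)) = {4, 6}, so the formula does not hold at 3.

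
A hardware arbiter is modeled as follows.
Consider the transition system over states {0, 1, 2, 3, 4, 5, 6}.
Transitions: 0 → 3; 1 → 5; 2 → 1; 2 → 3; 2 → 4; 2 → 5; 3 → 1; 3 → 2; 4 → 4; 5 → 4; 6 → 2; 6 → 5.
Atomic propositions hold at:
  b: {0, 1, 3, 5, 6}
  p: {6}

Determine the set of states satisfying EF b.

{0, 1, 2, 3, 5, 6}

EF b: least fixpoint, start Z0 = {0, 1, 3, 5, 6}, add states with some successor in Z. Z1 = {0, 1, 2, 3, 5, 6}; fixed.
Sat(EF b) = {0, 1, 2, 3, 5, 6}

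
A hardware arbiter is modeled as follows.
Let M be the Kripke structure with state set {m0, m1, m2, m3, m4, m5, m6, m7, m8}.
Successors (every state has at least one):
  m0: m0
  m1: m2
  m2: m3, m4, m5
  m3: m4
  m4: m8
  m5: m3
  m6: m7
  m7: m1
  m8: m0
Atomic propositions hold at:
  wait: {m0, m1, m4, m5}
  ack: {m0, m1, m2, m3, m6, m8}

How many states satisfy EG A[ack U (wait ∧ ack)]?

Sat(wait ∧ ack) = {m0, m1}
A[ack U (wait ∧ ack)]: least fixpoint, start Z0 = Sat((wait ∧ ack)) = {m0, m1}, add states in Sat(ack) with every successor in Z. Z1 = {m0, m1, m8}; fixed.
Sat(A[ack U (wait ∧ ack)]) = {m0, m1, m8}
EG A[ack U (wait ∧ ack)]: greatest fixpoint, start Z0 = {m0, m1, m8}, keep only states in Sat with some successor in Z. Z1 = {m0, m8}; fixed.
Sat(EG A[ack U (wait ∧ ack)]) = {m0, m8}
|Sat(EG A[ack U (wait ∧ ack)])| = |{m0, m8}| = 2.

2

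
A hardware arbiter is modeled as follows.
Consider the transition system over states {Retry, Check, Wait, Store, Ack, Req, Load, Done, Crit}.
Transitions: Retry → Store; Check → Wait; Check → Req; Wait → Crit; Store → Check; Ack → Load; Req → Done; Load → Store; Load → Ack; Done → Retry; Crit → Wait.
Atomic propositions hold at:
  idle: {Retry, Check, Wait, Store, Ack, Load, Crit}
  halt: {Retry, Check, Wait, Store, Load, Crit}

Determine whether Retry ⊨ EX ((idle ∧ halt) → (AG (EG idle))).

No

Sat(idle ∧ halt) = {Retry, Check, Wait, Store, Load, Crit}
EG idle: greatest fixpoint, start Z0 = {Retry, Check, Wait, Store, Ack, Load, Crit}, keep only states in Sat with some successor in Z. Already a fixed point.
Sat(EG idle) = {Retry, Check, Wait, Store, Ack, Load, Crit}
AG (EG idle): greatest fixpoint, start Z0 = {Retry, Check, Wait, Store, Ack, Load, Crit}, keep only states in Sat with every successor in Z. Z1 = {Retry, Wait, Store, Ack, Load, Crit}; Z2 = {Retry, Wait, Ack, Load, Crit}; Z3 = {Wait, Ack, Crit}; Z4 = {Wait, Crit}; fixed.
Sat(AG (EG idle)) = {Wait, Crit}
Sat((idle ∧ halt) → (AG (EG idle))) = {Wait, Ack, Req, Done, Crit}
Sat(EX ((idle ∧ halt) → (AG (EG idle)))) = {s : some successor in {Wait, Ack, Req, Done, Crit}} = {Check, Wait, Req, Load, Crit}
Retry ∉ Sat(EX ((idle ∧ halt) → (AG (EG idle)))) = {Check, Wait, Req, Load, Crit}, so the formula does not hold at Retry.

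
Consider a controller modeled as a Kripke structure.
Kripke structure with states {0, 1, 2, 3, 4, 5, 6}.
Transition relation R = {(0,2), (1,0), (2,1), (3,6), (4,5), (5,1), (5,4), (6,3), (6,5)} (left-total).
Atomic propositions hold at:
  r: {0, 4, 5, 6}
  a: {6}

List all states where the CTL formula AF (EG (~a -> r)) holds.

Sat(~a) = {0, 1, 2, 3, 4, 5}
Sat(~a -> r) = {0, 4, 5, 6}
EG (~a -> r): greatest fixpoint, start Z0 = {0, 4, 5, 6}, keep only states in Sat with some successor in Z. Z1 = {4, 5, 6}; fixed.
Sat(EG (~a -> r)) = {4, 5, 6}
AF (EG (~a -> r)): least fixpoint, start Z0 = {4, 5, 6}, add states with every successor in Z. Z1 = {3, 4, 5, 6}; fixed.
Sat(AF (EG (~a -> r))) = {3, 4, 5, 6}

{3, 4, 5, 6}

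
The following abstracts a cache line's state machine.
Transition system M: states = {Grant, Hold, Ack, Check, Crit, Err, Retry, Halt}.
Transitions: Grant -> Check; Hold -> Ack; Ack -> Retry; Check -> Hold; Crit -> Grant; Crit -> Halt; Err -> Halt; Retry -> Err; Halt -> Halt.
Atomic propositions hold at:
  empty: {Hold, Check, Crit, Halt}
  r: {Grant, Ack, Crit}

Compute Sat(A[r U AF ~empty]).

Sat(~empty) = {Grant, Ack, Err, Retry}
AF ~empty: least fixpoint, start Z0 = {Grant, Ack, Err, Retry}, add states with every successor in Z. Z1 = {Grant, Hold, Ack, Err, Retry}; Z2 = {Grant, Hold, Ack, Check, Err, Retry}; fixed.
Sat(AF ~empty) = {Grant, Hold, Ack, Check, Err, Retry}
A[r U AF ~empty]: least fixpoint, start Z0 = Sat(AF ~empty) = {Grant, Hold, Ack, Check, Err, Retry}, add states in Sat(r) with every successor in Z. Already a fixed point.
Sat(A[r U AF ~empty]) = {Grant, Hold, Ack, Check, Err, Retry}

{Grant, Hold, Ack, Check, Err, Retry}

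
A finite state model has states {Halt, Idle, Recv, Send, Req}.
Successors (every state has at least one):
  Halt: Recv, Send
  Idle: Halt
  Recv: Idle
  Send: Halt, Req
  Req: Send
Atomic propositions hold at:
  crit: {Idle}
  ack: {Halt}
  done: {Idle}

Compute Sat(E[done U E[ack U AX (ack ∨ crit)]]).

{Halt, Idle, Recv}

Sat(ack ∨ crit) = {Halt, Idle}
Sat(AX (ack ∨ crit)) = {s : every successor in {Halt, Idle}} = {Idle, Recv}
E[ack U AX (ack ∨ crit)]: least fixpoint, start Z0 = Sat(AX (ack ∨ crit)) = {Idle, Recv}, add states in Sat(ack) with some successor in Z. Z1 = {Halt, Idle, Recv}; fixed.
Sat(E[ack U AX (ack ∨ crit)]) = {Halt, Idle, Recv}
E[done U E[ack U AX (ack ∨ crit)]]: least fixpoint, start Z0 = Sat(E[ack U AX (ack ∨ crit)]) = {Halt, Idle, Recv}, add states in Sat(done) with some successor in Z. Already a fixed point.
Sat(E[done U E[ack U AX (ack ∨ crit)]]) = {Halt, Idle, Recv}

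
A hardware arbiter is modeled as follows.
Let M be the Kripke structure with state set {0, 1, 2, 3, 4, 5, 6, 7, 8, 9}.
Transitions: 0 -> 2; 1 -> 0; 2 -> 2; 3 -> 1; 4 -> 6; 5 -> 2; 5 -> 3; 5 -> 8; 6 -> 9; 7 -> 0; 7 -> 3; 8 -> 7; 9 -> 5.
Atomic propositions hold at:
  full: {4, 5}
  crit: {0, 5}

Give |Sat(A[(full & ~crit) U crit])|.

Sat(~crit) = {1, 2, 3, 4, 6, 7, 8, 9}
Sat(full & ~crit) = {4}
A[(full & ~crit) U crit]: least fixpoint, start Z0 = Sat(crit) = {0, 5}, add states in Sat(full & ~crit) with every successor in Z. Already a fixed point.
Sat(A[(full & ~crit) U crit]) = {0, 5}
|Sat(A[(full & ~crit) U crit])| = |{0, 5}| = 2.

2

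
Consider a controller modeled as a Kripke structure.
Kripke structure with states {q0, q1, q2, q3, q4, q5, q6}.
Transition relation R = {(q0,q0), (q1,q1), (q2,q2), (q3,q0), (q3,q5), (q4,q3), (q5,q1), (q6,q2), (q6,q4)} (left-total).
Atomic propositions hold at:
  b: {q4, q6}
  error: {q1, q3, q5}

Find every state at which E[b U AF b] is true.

AF b: least fixpoint, start Z0 = {q4, q6}, add states with every successor in Z. Already a fixed point.
Sat(AF b) = {q4, q6}
E[b U AF b]: least fixpoint, start Z0 = Sat(AF b) = {q4, q6}, add states in Sat(b) with some successor in Z. Already a fixed point.
Sat(E[b U AF b]) = {q4, q6}

{q4, q6}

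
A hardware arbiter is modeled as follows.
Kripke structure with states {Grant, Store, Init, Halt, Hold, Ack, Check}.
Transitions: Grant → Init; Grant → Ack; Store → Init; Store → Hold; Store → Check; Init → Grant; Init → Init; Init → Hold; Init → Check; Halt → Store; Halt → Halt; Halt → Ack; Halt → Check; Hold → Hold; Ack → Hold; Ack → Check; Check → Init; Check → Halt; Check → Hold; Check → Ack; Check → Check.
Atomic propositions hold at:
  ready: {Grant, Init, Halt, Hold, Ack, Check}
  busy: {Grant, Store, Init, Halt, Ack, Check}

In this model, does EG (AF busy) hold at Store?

AF busy: least fixpoint, start Z0 = {Grant, Store, Init, Halt, Ack, Check}, add states with every successor in Z. Already a fixed point.
Sat(AF busy) = {Grant, Store, Init, Halt, Ack, Check}
EG (AF busy): greatest fixpoint, start Z0 = {Grant, Store, Init, Halt, Ack, Check}, keep only states in Sat with some successor in Z. Already a fixed point.
Sat(EG (AF busy)) = {Grant, Store, Init, Halt, Ack, Check}
Store ∈ Sat(EG (AF busy)) = {Grant, Store, Init, Halt, Ack, Check}, so the formula holds at Store.

Yes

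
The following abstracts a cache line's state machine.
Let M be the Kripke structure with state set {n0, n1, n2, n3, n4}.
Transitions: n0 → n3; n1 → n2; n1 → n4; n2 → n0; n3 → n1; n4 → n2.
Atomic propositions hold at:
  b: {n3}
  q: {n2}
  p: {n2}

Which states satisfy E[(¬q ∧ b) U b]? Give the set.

{n3}

Sat(¬q) = {n0, n1, n3, n4}
Sat(¬q ∧ b) = {n3}
E[(¬q ∧ b) U b]: least fixpoint, start Z0 = Sat(b) = {n3}, add states in Sat(¬q ∧ b) with some successor in Z. Already a fixed point.
Sat(E[(¬q ∧ b) U b]) = {n3}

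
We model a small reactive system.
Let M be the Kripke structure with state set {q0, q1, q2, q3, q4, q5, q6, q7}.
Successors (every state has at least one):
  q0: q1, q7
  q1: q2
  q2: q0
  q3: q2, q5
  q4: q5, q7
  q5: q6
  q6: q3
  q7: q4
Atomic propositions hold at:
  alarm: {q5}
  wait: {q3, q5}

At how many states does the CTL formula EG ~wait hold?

5

Sat(~wait) = {q0, q1, q2, q4, q6, q7}
EG ~wait: greatest fixpoint, start Z0 = {q0, q1, q2, q4, q6, q7}, keep only states in Sat with some successor in Z. Z1 = {q0, q1, q2, q4, q7}; fixed.
Sat(EG ~wait) = {q0, q1, q2, q4, q7}
|Sat(EG ~wait)| = |{q0, q1, q2, q4, q7}| = 5.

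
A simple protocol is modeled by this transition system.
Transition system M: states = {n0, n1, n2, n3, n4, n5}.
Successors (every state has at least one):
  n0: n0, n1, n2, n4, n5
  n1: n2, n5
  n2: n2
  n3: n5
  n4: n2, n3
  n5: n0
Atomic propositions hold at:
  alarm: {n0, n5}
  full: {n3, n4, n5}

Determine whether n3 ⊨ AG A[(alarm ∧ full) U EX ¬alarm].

Sat(alarm ∧ full) = {n5}
Sat(¬alarm) = {n1, n2, n3, n4}
Sat(EX ¬alarm) = {s : some successor in {n1, n2, n3, n4}} = {n0, n1, n2, n4}
A[(alarm ∧ full) U EX ¬alarm]: least fixpoint, start Z0 = Sat(EX ¬alarm) = {n0, n1, n2, n4}, add states in Sat(alarm ∧ full) with every successor in Z. Z1 = {n0, n1, n2, n4, n5}; fixed.
Sat(A[(alarm ∧ full) U EX ¬alarm]) = {n0, n1, n2, n4, n5}
AG A[(alarm ∧ full) U EX ¬alarm]: greatest fixpoint, start Z0 = {n0, n1, n2, n4, n5}, keep only states in Sat with every successor in Z. Z1 = {n0, n1, n2, n5}; Z2 = {n1, n2, n5}; Z3 = {n1, n2}; Z4 = {n2}; fixed.
Sat(AG A[(alarm ∧ full) U EX ¬alarm]) = {n2}
n3 ∉ Sat(AG A[(alarm ∧ full) U EX ¬alarm]) = {n2}, so the formula does not hold at n3.

No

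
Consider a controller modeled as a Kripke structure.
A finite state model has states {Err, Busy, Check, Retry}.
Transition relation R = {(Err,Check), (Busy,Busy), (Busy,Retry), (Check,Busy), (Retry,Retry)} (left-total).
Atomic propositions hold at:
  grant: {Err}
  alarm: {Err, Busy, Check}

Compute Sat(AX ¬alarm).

{Retry}

Sat(¬alarm) = {Retry}
Sat(AX ¬alarm) = {s : every successor in {Retry}} = {Retry}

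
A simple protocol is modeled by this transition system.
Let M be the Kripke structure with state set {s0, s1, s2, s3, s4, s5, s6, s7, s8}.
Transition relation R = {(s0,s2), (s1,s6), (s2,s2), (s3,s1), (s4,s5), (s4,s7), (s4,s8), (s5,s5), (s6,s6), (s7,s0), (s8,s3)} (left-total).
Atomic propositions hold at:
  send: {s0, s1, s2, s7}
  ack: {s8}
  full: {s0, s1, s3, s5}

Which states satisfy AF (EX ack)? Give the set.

{s4}

Sat(EX ack) = {s : some successor in {s8}} = {s4}
AF (EX ack): least fixpoint, start Z0 = {s4}, add states with every successor in Z. Already a fixed point.
Sat(AF (EX ack)) = {s4}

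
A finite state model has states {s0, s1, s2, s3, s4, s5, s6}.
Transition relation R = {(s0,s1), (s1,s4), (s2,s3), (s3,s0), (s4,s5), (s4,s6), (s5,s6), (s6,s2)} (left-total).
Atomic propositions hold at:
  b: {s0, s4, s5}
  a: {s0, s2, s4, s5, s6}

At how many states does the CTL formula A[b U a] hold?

A[b U a]: least fixpoint, start Z0 = Sat(a) = {s0, s2, s4, s5, s6}, add states in Sat(b) with every successor in Z. Already a fixed point.
Sat(A[b U a]) = {s0, s2, s4, s5, s6}
|Sat(A[b U a])| = |{s0, s2, s4, s5, s6}| = 5.

5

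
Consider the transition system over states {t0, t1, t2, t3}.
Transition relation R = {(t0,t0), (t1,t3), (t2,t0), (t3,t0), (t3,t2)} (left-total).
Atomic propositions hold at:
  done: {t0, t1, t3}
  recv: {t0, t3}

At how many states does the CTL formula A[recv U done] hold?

3

A[recv U done]: least fixpoint, start Z0 = Sat(done) = {t0, t1, t3}, add states in Sat(recv) with every successor in Z. Already a fixed point.
Sat(A[recv U done]) = {t0, t1, t3}
|Sat(A[recv U done])| = |{t0, t1, t3}| = 3.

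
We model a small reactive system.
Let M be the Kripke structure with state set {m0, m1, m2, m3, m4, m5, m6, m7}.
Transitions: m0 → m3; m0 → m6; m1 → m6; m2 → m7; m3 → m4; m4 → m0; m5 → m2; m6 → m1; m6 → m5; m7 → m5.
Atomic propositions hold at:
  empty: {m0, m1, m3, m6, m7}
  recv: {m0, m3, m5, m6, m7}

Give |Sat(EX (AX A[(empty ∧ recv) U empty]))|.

4

Sat(empty ∧ recv) = {m0, m3, m6, m7}
A[(empty ∧ recv) U empty]: least fixpoint, start Z0 = Sat(empty) = {m0, m1, m3, m6, m7}, add states in Sat(empty ∧ recv) with every successor in Z. Already a fixed point.
Sat(A[(empty ∧ recv) U empty]) = {m0, m1, m3, m6, m7}
Sat(AX A[(empty ∧ recv) U empty]) = {s : every successor in {m0, m1, m3, m6, m7}} = {m0, m1, m2, m4}
Sat(EX (AX A[(empty ∧ recv) U empty])) = {s : some successor in {m0, m1, m2, m4}} = {m3, m4, m5, m6}
|Sat(EX (AX A[(empty ∧ recv) U empty]))| = |{m3, m4, m5, m6}| = 4.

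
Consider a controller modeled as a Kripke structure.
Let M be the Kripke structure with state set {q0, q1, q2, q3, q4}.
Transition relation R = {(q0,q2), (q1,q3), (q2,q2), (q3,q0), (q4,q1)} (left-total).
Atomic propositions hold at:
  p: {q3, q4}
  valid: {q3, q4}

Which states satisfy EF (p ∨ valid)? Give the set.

Sat(p ∨ valid) = {q3, q4}
EF (p ∨ valid): least fixpoint, start Z0 = {q3, q4}, add states with some successor in Z. Z1 = {q1, q3, q4}; fixed.
Sat(EF (p ∨ valid)) = {q1, q3, q4}

{q1, q3, q4}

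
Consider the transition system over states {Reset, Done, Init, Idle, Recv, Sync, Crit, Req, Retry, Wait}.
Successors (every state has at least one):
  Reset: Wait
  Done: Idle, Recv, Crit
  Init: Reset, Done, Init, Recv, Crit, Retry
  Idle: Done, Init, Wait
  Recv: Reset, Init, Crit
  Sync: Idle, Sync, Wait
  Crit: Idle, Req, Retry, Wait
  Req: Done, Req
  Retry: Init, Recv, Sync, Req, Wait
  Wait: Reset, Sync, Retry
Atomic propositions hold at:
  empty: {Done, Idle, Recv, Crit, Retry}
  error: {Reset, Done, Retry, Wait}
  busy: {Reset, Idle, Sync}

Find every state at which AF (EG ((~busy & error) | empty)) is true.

Sat(~busy) = {Done, Init, Recv, Crit, Req, Retry, Wait}
Sat(~busy & error) = {Done, Retry, Wait}
Sat((~busy & error) | empty) = {Done, Idle, Recv, Crit, Retry, Wait}
EG ((~busy & error) | empty): greatest fixpoint, start Z0 = {Done, Idle, Recv, Crit, Retry, Wait}, keep only states in Sat with some successor in Z. Already a fixed point.
Sat(EG ((~busy & error) | empty)) = {Done, Idle, Recv, Crit, Retry, Wait}
AF (EG ((~busy & error) | empty)): least fixpoint, start Z0 = {Done, Idle, Recv, Crit, Retry, Wait}, add states with every successor in Z. Z1 = {Reset, Done, Idle, Recv, Crit, Retry, Wait}; fixed.
Sat(AF (EG ((~busy & error) | empty))) = {Reset, Done, Idle, Recv, Crit, Retry, Wait}

{Reset, Done, Idle, Recv, Crit, Retry, Wait}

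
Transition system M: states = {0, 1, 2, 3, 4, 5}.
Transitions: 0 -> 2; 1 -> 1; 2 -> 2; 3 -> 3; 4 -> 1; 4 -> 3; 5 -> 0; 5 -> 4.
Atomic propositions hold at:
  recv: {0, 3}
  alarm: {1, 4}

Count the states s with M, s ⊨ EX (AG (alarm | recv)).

Sat(alarm | recv) = {0, 1, 3, 4}
AG (alarm | recv): greatest fixpoint, start Z0 = {0, 1, 3, 4}, keep only states in Sat with every successor in Z. Z1 = {1, 3, 4}; fixed.
Sat(AG (alarm | recv)) = {1, 3, 4}
Sat(EX (AG (alarm | recv))) = {s : some successor in {1, 3, 4}} = {1, 3, 4, 5}
|Sat(EX (AG (alarm | recv)))| = |{1, 3, 4, 5}| = 4.

4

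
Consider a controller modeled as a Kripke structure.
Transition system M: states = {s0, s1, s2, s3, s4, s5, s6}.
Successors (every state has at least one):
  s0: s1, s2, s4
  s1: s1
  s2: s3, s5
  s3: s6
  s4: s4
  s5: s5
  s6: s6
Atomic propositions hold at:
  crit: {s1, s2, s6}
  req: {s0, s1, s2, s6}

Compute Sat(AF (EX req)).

Sat(EX req) = {s : some successor in {s0, s1, s2, s6}} = {s0, s1, s3, s6}
AF (EX req): least fixpoint, start Z0 = {s0, s1, s3, s6}, add states with every successor in Z. Already a fixed point.
Sat(AF (EX req)) = {s0, s1, s3, s6}

{s0, s1, s3, s6}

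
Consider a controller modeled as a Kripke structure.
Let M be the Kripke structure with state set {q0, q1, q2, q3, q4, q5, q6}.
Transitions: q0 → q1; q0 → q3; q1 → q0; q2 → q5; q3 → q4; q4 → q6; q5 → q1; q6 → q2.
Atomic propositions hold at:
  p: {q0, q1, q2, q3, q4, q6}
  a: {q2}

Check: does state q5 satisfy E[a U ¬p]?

Sat(¬p) = {q5}
E[a U ¬p]: least fixpoint, start Z0 = Sat(¬p) = {q5}, add states in Sat(a) with some successor in Z. Z1 = {q2, q5}; fixed.
Sat(E[a U ¬p]) = {q2, q5}
q5 ∈ Sat(E[a U ¬p]) = {q2, q5}, so the formula holds at q5.

Yes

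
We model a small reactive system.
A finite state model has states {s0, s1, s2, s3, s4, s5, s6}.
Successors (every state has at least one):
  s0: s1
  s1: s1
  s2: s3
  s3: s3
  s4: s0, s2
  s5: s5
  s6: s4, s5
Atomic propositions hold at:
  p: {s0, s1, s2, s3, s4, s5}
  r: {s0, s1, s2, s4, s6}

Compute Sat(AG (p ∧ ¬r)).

{s3, s5}

Sat(¬r) = {s3, s5}
Sat(p ∧ ¬r) = {s3, s5}
AG (p ∧ ¬r): greatest fixpoint, start Z0 = {s3, s5}, keep only states in Sat with every successor in Z. Already a fixed point.
Sat(AG (p ∧ ¬r)) = {s3, s5}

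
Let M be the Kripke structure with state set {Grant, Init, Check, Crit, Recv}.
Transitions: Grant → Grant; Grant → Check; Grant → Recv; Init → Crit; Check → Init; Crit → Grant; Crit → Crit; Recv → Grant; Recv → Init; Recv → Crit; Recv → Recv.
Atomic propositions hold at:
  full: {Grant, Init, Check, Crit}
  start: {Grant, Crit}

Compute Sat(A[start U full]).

{Grant, Init, Check, Crit}

A[start U full]: least fixpoint, start Z0 = Sat(full) = {Grant, Init, Check, Crit}, add states in Sat(start) with every successor in Z. Already a fixed point.
Sat(A[start U full]) = {Grant, Init, Check, Crit}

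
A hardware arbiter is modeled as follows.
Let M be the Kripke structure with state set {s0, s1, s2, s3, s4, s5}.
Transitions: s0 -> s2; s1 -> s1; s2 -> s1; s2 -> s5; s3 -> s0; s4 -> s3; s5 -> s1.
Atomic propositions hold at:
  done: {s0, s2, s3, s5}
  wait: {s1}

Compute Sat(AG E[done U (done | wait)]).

Sat(done | wait) = {s0, s1, s2, s3, s5}
E[done U (done | wait)]: least fixpoint, start Z0 = Sat((done | wait)) = {s0, s1, s2, s3, s5}, add states in Sat(done) with some successor in Z. Already a fixed point.
Sat(E[done U (done | wait)]) = {s0, s1, s2, s3, s5}
AG E[done U (done | wait)]: greatest fixpoint, start Z0 = {s0, s1, s2, s3, s5}, keep only states in Sat with every successor in Z. Already a fixed point.
Sat(AG E[done U (done | wait)]) = {s0, s1, s2, s3, s5}

{s0, s1, s2, s3, s5}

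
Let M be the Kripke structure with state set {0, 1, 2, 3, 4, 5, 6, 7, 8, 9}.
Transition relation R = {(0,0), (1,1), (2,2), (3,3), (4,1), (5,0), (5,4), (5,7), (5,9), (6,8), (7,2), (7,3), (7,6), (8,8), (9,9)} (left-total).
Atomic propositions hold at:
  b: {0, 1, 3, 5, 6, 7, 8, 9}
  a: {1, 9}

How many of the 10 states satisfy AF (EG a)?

3

EG a: greatest fixpoint, start Z0 = {1, 9}, keep only states in Sat with some successor in Z. Already a fixed point.
Sat(EG a) = {1, 9}
AF (EG a): least fixpoint, start Z0 = {1, 9}, add states with every successor in Z. Z1 = {1, 4, 9}; fixed.
Sat(AF (EG a)) = {1, 4, 9}
|Sat(AF (EG a))| = |{1, 4, 9}| = 3.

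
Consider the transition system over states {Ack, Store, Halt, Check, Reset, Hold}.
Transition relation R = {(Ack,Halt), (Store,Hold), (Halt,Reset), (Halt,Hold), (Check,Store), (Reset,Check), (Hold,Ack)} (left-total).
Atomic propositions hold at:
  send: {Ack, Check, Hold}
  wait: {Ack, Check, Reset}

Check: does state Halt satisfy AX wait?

No

Sat(AX wait) = {s : every successor in {Ack, Check, Reset}} = {Reset, Hold}
Halt ∉ Sat(AX wait) = {Reset, Hold}, so the formula does not hold at Halt.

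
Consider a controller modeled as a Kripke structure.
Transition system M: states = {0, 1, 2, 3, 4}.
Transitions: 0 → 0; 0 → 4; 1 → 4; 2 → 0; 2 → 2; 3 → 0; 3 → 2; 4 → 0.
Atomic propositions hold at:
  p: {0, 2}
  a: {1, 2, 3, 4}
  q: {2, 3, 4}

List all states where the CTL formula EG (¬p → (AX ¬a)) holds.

Sat(¬p) = {1, 3, 4}
Sat(¬a) = {0}
Sat(AX ¬a) = {s : every successor in {0}} = {4}
Sat(¬p → (AX ¬a)) = {0, 2, 4}
EG (¬p → (AX ¬a)): greatest fixpoint, start Z0 = {0, 2, 4}, keep only states in Sat with some successor in Z. Already a fixed point.
Sat(EG (¬p → (AX ¬a))) = {0, 2, 4}

{0, 2, 4}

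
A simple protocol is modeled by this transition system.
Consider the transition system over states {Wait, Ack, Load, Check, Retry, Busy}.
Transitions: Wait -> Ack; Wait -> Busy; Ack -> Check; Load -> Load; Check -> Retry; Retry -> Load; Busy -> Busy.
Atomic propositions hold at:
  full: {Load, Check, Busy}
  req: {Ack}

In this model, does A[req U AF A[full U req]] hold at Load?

No

A[full U req]: least fixpoint, start Z0 = Sat(req) = {Ack}, add states in Sat(full) with every successor in Z. Already a fixed point.
Sat(A[full U req]) = {Ack}
AF A[full U req]: least fixpoint, start Z0 = {Ack}, add states with every successor in Z. Already a fixed point.
Sat(AF A[full U req]) = {Ack}
A[req U AF A[full U req]]: least fixpoint, start Z0 = Sat(AF A[full U req]) = {Ack}, add states in Sat(req) with every successor in Z. Already a fixed point.
Sat(A[req U AF A[full U req]]) = {Ack}
Load ∉ Sat(A[req U AF A[full U req]]) = {Ack}, so the formula does not hold at Load.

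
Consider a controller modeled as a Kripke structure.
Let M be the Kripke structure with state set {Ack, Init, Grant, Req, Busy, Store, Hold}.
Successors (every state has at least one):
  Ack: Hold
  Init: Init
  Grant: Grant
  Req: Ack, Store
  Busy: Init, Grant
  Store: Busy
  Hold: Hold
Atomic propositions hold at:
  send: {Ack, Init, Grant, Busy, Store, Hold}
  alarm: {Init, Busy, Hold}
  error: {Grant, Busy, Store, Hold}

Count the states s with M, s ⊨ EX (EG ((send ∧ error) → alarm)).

6

Sat(send ∧ error) = {Grant, Busy, Store, Hold}
Sat((send ∧ error) → alarm) = {Ack, Init, Req, Busy, Hold}
EG ((send ∧ error) → alarm): greatest fixpoint, start Z0 = {Ack, Init, Req, Busy, Hold}, keep only states in Sat with some successor in Z. Already a fixed point.
Sat(EG ((send ∧ error) → alarm)) = {Ack, Init, Req, Busy, Hold}
Sat(EX (EG ((send ∧ error) → alarm))) = {s : some successor in {Ack, Init, Req, Busy, Hold}} = {Ack, Init, Req, Busy, Store, Hold}
|Sat(EX (EG ((send ∧ error) → alarm)))| = |{Ack, Init, Req, Busy, Store, Hold}| = 6.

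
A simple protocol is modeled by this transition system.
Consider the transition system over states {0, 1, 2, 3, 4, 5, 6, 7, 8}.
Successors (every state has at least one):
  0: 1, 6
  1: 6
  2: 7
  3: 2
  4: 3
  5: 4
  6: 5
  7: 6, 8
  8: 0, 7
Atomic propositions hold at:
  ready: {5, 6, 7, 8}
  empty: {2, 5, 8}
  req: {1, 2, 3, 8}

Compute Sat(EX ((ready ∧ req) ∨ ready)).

Sat(ready ∧ req) = {8}
Sat((ready ∧ req) ∨ ready) = {5, 6, 7, 8}
Sat(EX ((ready ∧ req) ∨ ready)) = {s : some successor in {5, 6, 7, 8}} = {0, 1, 2, 6, 7, 8}

{0, 1, 2, 6, 7, 8}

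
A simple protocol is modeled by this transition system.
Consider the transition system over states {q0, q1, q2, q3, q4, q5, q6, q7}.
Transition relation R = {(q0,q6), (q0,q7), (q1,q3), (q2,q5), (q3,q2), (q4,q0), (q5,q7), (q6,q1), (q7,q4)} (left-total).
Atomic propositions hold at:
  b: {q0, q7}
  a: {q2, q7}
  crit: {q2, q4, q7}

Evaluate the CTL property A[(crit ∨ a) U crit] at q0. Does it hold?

Sat(crit ∨ a) = {q2, q4, q7}
A[(crit ∨ a) U crit]: least fixpoint, start Z0 = Sat(crit) = {q2, q4, q7}, add states in Sat(crit ∨ a) with every successor in Z. Already a fixed point.
Sat(A[(crit ∨ a) U crit]) = {q2, q4, q7}
q0 ∉ Sat(A[(crit ∨ a) U crit]) = {q2, q4, q7}, so the formula does not hold at q0.

No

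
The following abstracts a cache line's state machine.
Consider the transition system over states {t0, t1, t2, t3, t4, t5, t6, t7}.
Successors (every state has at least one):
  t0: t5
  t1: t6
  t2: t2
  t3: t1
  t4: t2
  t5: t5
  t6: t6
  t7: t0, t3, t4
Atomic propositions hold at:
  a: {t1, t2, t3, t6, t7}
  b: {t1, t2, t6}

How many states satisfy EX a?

6

Sat(EX a) = {s : some successor in {t1, t2, t3, t6, t7}} = {t1, t2, t3, t4, t6, t7}
|Sat(EX a)| = |{t1, t2, t3, t4, t6, t7}| = 6.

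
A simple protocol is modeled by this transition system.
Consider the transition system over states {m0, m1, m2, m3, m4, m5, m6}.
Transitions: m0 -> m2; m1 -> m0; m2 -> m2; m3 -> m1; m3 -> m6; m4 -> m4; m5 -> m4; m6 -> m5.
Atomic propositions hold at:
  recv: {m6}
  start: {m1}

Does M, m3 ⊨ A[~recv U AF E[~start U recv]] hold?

Sat(~recv) = {m0, m1, m2, m3, m4, m5}
Sat(~start) = {m0, m2, m3, m4, m5, m6}
E[~start U recv]: least fixpoint, start Z0 = Sat(recv) = {m6}, add states in Sat(~start) with some successor in Z. Z1 = {m3, m6}; fixed.
Sat(E[~start U recv]) = {m3, m6}
AF E[~start U recv]: least fixpoint, start Z0 = {m3, m6}, add states with every successor in Z. Already a fixed point.
Sat(AF E[~start U recv]) = {m3, m6}
A[~recv U AF E[~start U recv]]: least fixpoint, start Z0 = Sat(AF E[~start U recv]) = {m3, m6}, add states in Sat(~recv) with every successor in Z. Already a fixed point.
Sat(A[~recv U AF E[~start U recv]]) = {m3, m6}
m3 ∈ Sat(A[~recv U AF E[~start U recv]]) = {m3, m6}, so the formula holds at m3.

Yes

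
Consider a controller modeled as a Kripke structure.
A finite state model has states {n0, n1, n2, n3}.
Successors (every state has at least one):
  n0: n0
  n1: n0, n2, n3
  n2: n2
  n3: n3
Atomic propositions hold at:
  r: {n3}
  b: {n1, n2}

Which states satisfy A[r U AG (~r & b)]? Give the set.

{n2}

Sat(~r) = {n0, n1, n2}
Sat(~r & b) = {n1, n2}
AG (~r & b): greatest fixpoint, start Z0 = {n1, n2}, keep only states in Sat with every successor in Z. Z1 = {n2}; fixed.
Sat(AG (~r & b)) = {n2}
A[r U AG (~r & b)]: least fixpoint, start Z0 = Sat(AG (~r & b)) = {n2}, add states in Sat(r) with every successor in Z. Already a fixed point.
Sat(A[r U AG (~r & b)]) = {n2}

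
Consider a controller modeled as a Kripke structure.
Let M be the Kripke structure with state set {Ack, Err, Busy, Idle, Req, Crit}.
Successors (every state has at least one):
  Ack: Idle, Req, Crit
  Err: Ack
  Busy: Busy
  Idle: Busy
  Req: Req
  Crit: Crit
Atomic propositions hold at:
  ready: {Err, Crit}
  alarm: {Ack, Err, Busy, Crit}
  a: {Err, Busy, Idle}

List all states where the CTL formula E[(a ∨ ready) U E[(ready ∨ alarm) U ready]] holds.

{Ack, Err, Crit}

Sat(a ∨ ready) = {Err, Busy, Idle, Crit}
Sat(ready ∨ alarm) = {Ack, Err, Busy, Crit}
E[(ready ∨ alarm) U ready]: least fixpoint, start Z0 = Sat(ready) = {Err, Crit}, add states in Sat(ready ∨ alarm) with some successor in Z. Z1 = {Ack, Err, Crit}; fixed.
Sat(E[(ready ∨ alarm) U ready]) = {Ack, Err, Crit}
E[(a ∨ ready) U E[(ready ∨ alarm) U ready]]: least fixpoint, start Z0 = Sat(E[(ready ∨ alarm) U ready]) = {Ack, Err, Crit}, add states in Sat(a ∨ ready) with some successor in Z. Already a fixed point.
Sat(E[(a ∨ ready) U E[(ready ∨ alarm) U ready]]) = {Ack, Err, Crit}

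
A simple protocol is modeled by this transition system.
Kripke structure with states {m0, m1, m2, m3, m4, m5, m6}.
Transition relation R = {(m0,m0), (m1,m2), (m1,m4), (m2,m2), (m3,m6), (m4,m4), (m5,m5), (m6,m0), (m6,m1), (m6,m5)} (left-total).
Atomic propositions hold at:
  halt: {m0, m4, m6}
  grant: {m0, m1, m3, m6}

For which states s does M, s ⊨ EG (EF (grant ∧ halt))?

{m0, m3, m6}

Sat(grant ∧ halt) = {m0, m6}
EF (grant ∧ halt): least fixpoint, start Z0 = {m0, m6}, add states with some successor in Z. Z1 = {m0, m3, m6}; fixed.
Sat(EF (grant ∧ halt)) = {m0, m3, m6}
EG (EF (grant ∧ halt)): greatest fixpoint, start Z0 = {m0, m3, m6}, keep only states in Sat with some successor in Z. Already a fixed point.
Sat(EG (EF (grant ∧ halt))) = {m0, m3, m6}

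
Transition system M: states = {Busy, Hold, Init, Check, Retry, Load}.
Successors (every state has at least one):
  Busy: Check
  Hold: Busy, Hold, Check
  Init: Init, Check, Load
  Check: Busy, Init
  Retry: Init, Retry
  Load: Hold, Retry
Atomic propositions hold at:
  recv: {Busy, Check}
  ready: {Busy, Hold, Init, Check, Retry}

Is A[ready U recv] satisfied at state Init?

No

A[ready U recv]: least fixpoint, start Z0 = Sat(recv) = {Busy, Check}, add states in Sat(ready) with every successor in Z. Already a fixed point.
Sat(A[ready U recv]) = {Busy, Check}
Init ∉ Sat(A[ready U recv]) = {Busy, Check}, so the formula does not hold at Init.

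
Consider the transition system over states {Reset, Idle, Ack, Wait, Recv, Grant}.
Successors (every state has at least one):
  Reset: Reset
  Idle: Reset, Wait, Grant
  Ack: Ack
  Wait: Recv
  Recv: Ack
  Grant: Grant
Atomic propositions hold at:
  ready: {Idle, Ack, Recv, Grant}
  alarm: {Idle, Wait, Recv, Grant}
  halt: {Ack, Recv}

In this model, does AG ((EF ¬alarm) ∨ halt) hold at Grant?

No

Sat(¬alarm) = {Reset, Ack}
EF ¬alarm: least fixpoint, start Z0 = {Reset, Ack}, add states with some successor in Z. Z1 = {Reset, Idle, Ack, Recv}; Z2 = {Reset, Idle, Ack, Wait, Recv}; fixed.
Sat(EF ¬alarm) = {Reset, Idle, Ack, Wait, Recv}
Sat((EF ¬alarm) ∨ halt) = {Reset, Idle, Ack, Wait, Recv}
AG ((EF ¬alarm) ∨ halt): greatest fixpoint, start Z0 = {Reset, Idle, Ack, Wait, Recv}, keep only states in Sat with every successor in Z. Z1 = {Reset, Ack, Wait, Recv}; fixed.
Sat(AG ((EF ¬alarm) ∨ halt)) = {Reset, Ack, Wait, Recv}
Grant ∉ Sat(AG ((EF ¬alarm) ∨ halt)) = {Reset, Ack, Wait, Recv}, so the formula does not hold at Grant.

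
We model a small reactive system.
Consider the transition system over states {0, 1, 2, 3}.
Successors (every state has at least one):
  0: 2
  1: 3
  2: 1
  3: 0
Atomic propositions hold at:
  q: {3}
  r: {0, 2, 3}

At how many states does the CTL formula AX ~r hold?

1

Sat(~r) = {1}
Sat(AX ~r) = {s : every successor in {1}} = {2}
|Sat(AX ~r)| = |{2}| = 1.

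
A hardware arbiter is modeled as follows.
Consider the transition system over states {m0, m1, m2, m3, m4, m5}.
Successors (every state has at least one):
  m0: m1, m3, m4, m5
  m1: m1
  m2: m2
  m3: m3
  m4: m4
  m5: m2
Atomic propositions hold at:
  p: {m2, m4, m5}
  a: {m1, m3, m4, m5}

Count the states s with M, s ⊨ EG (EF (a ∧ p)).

Sat(a ∧ p) = {m4, m5}
EF (a ∧ p): least fixpoint, start Z0 = {m4, m5}, add states with some successor in Z. Z1 = {m0, m4, m5}; fixed.
Sat(EF (a ∧ p)) = {m0, m4, m5}
EG (EF (a ∧ p)): greatest fixpoint, start Z0 = {m0, m4, m5}, keep only states in Sat with some successor in Z. Z1 = {m0, m4}; fixed.
Sat(EG (EF (a ∧ p))) = {m0, m4}
|Sat(EG (EF (a ∧ p)))| = |{m0, m4}| = 2.

2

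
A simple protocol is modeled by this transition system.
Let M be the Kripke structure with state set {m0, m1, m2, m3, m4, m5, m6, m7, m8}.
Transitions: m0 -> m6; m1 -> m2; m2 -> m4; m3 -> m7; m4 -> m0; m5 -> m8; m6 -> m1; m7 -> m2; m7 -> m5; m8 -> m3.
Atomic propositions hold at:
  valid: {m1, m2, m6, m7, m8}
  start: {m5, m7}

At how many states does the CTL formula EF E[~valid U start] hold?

4

Sat(~valid) = {m0, m3, m4, m5}
E[~valid U start]: least fixpoint, start Z0 = Sat(start) = {m5, m7}, add states in Sat(~valid) with some successor in Z. Z1 = {m3, m5, m7}; fixed.
Sat(E[~valid U start]) = {m3, m5, m7}
EF E[~valid U start]: least fixpoint, start Z0 = {m3, m5, m7}, add states with some successor in Z. Z1 = {m3, m5, m7, m8}; fixed.
Sat(EF E[~valid U start]) = {m3, m5, m7, m8}
|Sat(EF E[~valid U start])| = |{m3, m5, m7, m8}| = 4.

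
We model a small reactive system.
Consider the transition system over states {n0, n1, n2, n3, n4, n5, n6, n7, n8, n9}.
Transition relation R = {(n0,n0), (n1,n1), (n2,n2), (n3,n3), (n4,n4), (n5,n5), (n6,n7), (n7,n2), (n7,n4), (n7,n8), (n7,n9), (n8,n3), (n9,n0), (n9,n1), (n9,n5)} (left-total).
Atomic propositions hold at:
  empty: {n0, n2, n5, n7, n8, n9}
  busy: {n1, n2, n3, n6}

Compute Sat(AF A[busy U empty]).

{n0, n2, n5, n6, n7, n8, n9}

A[busy U empty]: least fixpoint, start Z0 = Sat(empty) = {n0, n2, n5, n7, n8, n9}, add states in Sat(busy) with every successor in Z. Z1 = {n0, n2, n5, n6, n7, n8, n9}; fixed.
Sat(A[busy U empty]) = {n0, n2, n5, n6, n7, n8, n9}
AF A[busy U empty]: least fixpoint, start Z0 = {n0, n2, n5, n6, n7, n8, n9}, add states with every successor in Z. Already a fixed point.
Sat(AF A[busy U empty]) = {n0, n2, n5, n6, n7, n8, n9}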